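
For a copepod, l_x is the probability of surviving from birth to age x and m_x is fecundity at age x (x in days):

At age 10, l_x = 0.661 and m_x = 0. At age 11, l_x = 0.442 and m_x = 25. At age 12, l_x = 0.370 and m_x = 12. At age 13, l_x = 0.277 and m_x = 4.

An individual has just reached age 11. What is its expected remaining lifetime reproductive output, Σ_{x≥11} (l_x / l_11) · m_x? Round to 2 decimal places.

37.55

l_11 = 0.442. Conditional survival from age 11 to x is l_x / l_11.
  x=11: (0.442/0.442) × 25 = 25.0000
  x=12: (0.370/0.442) × 12 = 10.0452
  x=13: (0.277/0.442) × 4 = 2.5068
Sum = 25.0000 + 10.0452 + 2.5068 = 37.5520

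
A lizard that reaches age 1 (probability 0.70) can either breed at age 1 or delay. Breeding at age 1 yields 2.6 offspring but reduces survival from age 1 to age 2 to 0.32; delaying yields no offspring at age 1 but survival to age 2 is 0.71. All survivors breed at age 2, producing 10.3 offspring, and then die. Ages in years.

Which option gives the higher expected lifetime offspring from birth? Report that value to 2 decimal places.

5.12

breed at age 1: R₀ = 0.70 × (2.6 + 0.32 × 10.3) = 0.70 × 5.8960 = 4.1272
delay to age 2: R₀ = 0.70 × (0.71 × 10.3) = 0.70 × 7.3130 = 5.1191
Higher: delay to age 2 (5.1191).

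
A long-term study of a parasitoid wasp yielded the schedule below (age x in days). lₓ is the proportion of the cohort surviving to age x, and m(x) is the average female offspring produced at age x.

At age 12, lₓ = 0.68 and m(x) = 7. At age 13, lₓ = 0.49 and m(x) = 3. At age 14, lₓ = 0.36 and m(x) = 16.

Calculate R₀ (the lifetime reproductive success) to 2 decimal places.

11.99

R₀ = Σ lₓ m(x):
  age 12: 0.68 × 7 = 4.7600
  age 13: 0.49 × 3 = 1.4700
  age 14: 0.36 × 16 = 5.7600
R₀ = 4.7600 + 1.4700 + 5.7600 = 11.9900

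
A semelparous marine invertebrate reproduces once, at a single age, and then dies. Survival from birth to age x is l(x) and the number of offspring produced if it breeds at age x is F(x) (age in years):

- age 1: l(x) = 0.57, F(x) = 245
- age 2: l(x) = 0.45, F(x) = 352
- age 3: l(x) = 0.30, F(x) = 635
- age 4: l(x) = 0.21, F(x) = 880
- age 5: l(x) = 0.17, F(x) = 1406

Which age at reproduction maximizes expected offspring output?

Expected offspring if breeding at age x = l(x) × F(x):
  age 1: 0.57 × 245 = 139.650
  age 2: 0.45 × 352 = 158.400
  age 3: 0.30 × 635 = 190.500
  age 4: 0.21 × 880 = 184.800
  age 5: 0.17 × 1406 = 239.020
Maximum at age 5 (239.020).

5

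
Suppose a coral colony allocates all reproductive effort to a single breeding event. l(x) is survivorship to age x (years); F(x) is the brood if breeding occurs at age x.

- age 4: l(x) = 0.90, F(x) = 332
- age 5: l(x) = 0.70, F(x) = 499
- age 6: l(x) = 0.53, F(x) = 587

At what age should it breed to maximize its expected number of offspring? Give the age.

5

Expected offspring if breeding at age x = l(x) × F(x):
  age 4: 0.90 × 332 = 298.800
  age 5: 0.70 × 499 = 349.300
  age 6: 0.53 × 587 = 311.110
Maximum at age 5 (349.300).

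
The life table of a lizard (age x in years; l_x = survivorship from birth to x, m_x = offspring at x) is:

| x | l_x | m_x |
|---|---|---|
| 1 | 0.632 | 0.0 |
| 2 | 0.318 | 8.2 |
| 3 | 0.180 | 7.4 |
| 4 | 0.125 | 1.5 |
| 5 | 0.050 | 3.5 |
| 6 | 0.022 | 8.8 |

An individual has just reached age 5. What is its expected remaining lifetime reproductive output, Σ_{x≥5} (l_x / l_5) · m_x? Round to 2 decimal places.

l_5 = 0.050. Conditional survival from age 5 to x is l_x / l_5.
  x=5: (0.050/0.050) × 3.5 = 3.5000
  x=6: (0.022/0.050) × 8.8 = 3.8720
Sum = 3.5000 + 3.8720 = 7.3720

7.37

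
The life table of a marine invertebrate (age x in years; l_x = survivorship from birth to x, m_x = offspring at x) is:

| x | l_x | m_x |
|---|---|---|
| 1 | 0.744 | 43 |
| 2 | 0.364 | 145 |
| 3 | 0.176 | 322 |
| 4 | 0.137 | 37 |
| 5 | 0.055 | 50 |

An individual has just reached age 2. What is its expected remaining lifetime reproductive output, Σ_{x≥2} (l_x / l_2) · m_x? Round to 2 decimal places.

l_2 = 0.364. Conditional survival from age 2 to x is l_x / l_2.
  x=2: (0.364/0.364) × 145 = 145.0000
  x=3: (0.176/0.364) × 322 = 155.6923
  x=4: (0.137/0.364) × 37 = 13.9258
  x=5: (0.055/0.364) × 50 = 7.5549
Sum = 145.0000 + 155.6923 + 13.9258 + 7.5549 = 322.1731

322.17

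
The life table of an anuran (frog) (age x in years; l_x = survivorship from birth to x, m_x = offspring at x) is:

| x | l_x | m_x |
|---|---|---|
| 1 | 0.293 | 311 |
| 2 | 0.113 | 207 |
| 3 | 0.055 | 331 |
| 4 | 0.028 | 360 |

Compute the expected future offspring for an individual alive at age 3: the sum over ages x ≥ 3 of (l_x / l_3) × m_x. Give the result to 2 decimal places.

514.27

l_3 = 0.055. Conditional survival from age 3 to x is l_x / l_3.
  x=3: (0.055/0.055) × 331 = 331.0000
  x=4: (0.028/0.055) × 360 = 183.2727
Sum = 331.0000 + 183.2727 = 514.2727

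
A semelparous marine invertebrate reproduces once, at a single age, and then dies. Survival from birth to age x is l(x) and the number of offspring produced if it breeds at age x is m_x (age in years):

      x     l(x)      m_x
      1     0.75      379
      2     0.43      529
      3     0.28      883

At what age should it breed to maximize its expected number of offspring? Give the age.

Expected offspring if breeding at age x = l(x) × m_x:
  age 1: 0.75 × 379 = 284.250
  age 2: 0.43 × 529 = 227.470
  age 3: 0.28 × 883 = 247.240
Maximum at age 1 (284.250).

1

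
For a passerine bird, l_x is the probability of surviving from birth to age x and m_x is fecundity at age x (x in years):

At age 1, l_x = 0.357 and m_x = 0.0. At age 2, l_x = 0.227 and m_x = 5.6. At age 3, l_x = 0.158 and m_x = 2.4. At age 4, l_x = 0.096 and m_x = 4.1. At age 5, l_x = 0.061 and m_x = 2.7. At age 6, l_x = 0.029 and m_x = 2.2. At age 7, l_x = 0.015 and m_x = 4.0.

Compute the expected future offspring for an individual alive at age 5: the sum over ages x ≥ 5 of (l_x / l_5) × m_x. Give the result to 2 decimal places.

4.73

l_5 = 0.061. Conditional survival from age 5 to x is l_x / l_5.
  x=5: (0.061/0.061) × 2.7 = 2.7000
  x=6: (0.029/0.061) × 2.2 = 1.0459
  x=7: (0.015/0.061) × 4.0 = 0.9836
Sum = 2.7000 + 1.0459 + 0.9836 = 4.7295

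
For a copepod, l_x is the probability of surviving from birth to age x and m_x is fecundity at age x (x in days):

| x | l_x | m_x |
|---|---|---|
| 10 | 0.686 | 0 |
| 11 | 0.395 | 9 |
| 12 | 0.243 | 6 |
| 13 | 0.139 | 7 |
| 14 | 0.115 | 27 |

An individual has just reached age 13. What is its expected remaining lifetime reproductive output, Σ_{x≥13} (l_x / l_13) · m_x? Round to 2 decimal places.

l_13 = 0.139. Conditional survival from age 13 to x is l_x / l_13.
  x=13: (0.139/0.139) × 7 = 7.0000
  x=14: (0.115/0.139) × 27 = 22.3381
Sum = 7.0000 + 22.3381 = 29.3381

29.34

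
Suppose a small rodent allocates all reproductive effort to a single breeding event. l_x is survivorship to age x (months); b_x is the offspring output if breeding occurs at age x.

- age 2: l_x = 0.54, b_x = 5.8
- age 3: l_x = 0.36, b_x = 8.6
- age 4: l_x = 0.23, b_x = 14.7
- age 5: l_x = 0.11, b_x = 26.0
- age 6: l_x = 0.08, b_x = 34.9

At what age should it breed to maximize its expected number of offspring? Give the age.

Expected offspring if breeding at age x = l_x × b_x:
  age 2: 0.54 × 5.8 = 3.132
  age 3: 0.36 × 8.6 = 3.096
  age 4: 0.23 × 14.7 = 3.381
  age 5: 0.11 × 26.0 = 2.860
  age 6: 0.08 × 34.9 = 2.792
Maximum at age 4 (3.381).

4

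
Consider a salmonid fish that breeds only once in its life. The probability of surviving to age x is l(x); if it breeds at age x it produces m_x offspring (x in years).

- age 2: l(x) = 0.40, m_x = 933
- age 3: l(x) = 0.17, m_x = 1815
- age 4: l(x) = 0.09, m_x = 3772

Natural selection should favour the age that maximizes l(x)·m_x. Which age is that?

Expected offspring if breeding at age x = l(x) × m_x:
  age 2: 0.40 × 933 = 373.200
  age 3: 0.17 × 1815 = 308.550
  age 4: 0.09 × 3772 = 339.480
Maximum at age 2 (373.200).

2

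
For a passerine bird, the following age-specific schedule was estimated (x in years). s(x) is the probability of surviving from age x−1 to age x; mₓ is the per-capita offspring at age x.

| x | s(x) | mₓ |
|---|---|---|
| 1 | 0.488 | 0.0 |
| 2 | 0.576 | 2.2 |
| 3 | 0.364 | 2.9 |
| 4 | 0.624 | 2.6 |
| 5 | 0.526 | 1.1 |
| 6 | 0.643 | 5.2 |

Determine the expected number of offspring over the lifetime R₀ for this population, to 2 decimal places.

1.23

Survivorship from birth: l_x = s_1·s_2·…·s_x.
  l_1 = 0.48800
  l_2 = 0.28109
  l_3 = 0.10232
  l_4 = 0.06385
  l_5 = 0.03358
  l_6 = 0.02159
R₀ = Σ l_x mₓ:
  age 1: 0.48800 × 0.0 = 0.0000
  age 2: 0.28109 × 2.2 = 0.6184
  age 3: 0.10232 × 2.9 = 0.2967
  age 4: 0.06385 × 2.6 = 0.1660
  age 5: 0.03358 × 1.1 = 0.0369
  age 6: 0.02159 × 5.2 = 0.1123
R₀ = 0.0000 + 0.6184 + 0.2967 + 0.1660 + 0.0369 + 0.1123 = 1.2303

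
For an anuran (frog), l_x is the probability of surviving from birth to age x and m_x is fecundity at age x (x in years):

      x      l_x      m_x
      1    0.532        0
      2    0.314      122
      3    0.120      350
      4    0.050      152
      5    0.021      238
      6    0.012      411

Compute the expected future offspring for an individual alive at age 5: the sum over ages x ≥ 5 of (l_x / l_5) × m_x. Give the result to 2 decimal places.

l_5 = 0.021. Conditional survival from age 5 to x is l_x / l_5.
  x=5: (0.021/0.021) × 238 = 238.0000
  x=6: (0.012/0.021) × 411 = 234.8571
Sum = 238.0000 + 234.8571 = 472.8571

472.86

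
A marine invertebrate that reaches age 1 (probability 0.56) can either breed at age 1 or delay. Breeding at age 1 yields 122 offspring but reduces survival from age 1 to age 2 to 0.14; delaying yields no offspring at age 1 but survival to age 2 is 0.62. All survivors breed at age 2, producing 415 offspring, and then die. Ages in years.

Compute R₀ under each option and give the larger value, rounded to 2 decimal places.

breed at age 1: R₀ = 0.56 × (122 + 0.14 × 415) = 0.56 × 180.1000 = 100.8560
delay to age 2: R₀ = 0.56 × (0.62 × 415) = 0.56 × 257.3000 = 144.0880
Higher: delay to age 2 (144.0880).

144.09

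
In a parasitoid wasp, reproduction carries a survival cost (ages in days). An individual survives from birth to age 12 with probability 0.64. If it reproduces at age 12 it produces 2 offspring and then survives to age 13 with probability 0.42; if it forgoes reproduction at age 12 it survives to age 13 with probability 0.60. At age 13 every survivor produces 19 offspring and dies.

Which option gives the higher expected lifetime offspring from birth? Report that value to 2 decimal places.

7.30

breed at age 12: R₀ = 0.64 × (2 + 0.42 × 19) = 0.64 × 9.9800 = 6.3872
delay to age 13: R₀ = 0.64 × (0.60 × 19) = 0.64 × 11.4000 = 7.2960
Higher: delay to age 13 (7.2960).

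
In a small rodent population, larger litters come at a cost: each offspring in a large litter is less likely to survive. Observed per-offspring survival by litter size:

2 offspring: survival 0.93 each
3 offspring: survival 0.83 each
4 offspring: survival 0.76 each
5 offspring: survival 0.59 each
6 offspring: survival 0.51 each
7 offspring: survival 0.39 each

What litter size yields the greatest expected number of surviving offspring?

6

Expected surviving offspring = c × s(c):
  c=2: 2 × 0.93 = 1.860
  c=3: 3 × 0.83 = 2.490
  c=4: 4 × 0.76 = 3.040
  c=5: 5 × 0.59 = 2.950
  c=6: 6 × 0.51 = 3.060
  c=7: 7 × 0.39 = 2.730
Maximum at c = 6 (3.060 surviving offspring).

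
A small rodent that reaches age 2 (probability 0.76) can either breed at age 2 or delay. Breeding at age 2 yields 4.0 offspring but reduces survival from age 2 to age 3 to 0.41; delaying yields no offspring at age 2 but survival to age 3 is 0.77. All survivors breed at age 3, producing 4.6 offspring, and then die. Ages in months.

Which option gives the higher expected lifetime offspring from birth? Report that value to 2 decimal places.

breed at age 2: R₀ = 0.76 × (4.0 + 0.41 × 4.6) = 0.76 × 5.8860 = 4.4734
delay to age 3: R₀ = 0.76 × (0.77 × 4.6) = 0.76 × 3.5420 = 2.6919
Higher: breed at age 2 (4.4734).

4.47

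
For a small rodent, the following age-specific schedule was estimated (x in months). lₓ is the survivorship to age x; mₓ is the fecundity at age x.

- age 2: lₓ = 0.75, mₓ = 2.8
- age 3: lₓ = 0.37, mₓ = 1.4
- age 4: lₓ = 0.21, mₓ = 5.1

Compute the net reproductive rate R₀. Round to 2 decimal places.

R₀ = Σ lₓ mₓ:
  age 2: 0.75 × 2.8 = 2.1000
  age 3: 0.37 × 1.4 = 0.5180
  age 4: 0.21 × 5.1 = 1.0710
R₀ = 2.1000 + 0.5180 + 1.0710 = 3.6890

3.69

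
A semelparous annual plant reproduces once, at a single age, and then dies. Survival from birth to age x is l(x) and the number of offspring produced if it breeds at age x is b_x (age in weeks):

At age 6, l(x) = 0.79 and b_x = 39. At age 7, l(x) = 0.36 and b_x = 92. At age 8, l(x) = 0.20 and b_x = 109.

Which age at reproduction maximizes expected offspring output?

Expected offspring if breeding at age x = l(x) × b_x:
  age 6: 0.79 × 39 = 30.810
  age 7: 0.36 × 92 = 33.120
  age 8: 0.20 × 109 = 21.800
Maximum at age 7 (33.120).

7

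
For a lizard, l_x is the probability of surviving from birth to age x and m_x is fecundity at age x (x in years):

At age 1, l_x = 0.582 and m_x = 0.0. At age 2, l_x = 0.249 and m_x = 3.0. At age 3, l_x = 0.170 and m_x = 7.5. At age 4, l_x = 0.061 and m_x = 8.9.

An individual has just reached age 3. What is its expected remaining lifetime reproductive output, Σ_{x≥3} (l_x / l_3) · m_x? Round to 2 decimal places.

l_3 = 0.170. Conditional survival from age 3 to x is l_x / l_3.
  x=3: (0.170/0.170) × 7.5 = 7.5000
  x=4: (0.061/0.170) × 8.9 = 3.1935
Sum = 7.5000 + 3.1935 = 10.6935

10.69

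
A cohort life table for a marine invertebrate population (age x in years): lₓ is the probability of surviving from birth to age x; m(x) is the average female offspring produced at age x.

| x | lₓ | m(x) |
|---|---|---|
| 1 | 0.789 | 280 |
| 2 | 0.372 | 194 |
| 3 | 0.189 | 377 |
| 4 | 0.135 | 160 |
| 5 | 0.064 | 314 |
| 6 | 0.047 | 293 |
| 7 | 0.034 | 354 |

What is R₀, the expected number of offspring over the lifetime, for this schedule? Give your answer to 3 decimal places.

R₀ = Σ lₓ m(x):
  age 1: 0.789 × 280 = 220.9200
  age 2: 0.372 × 194 = 72.1680
  age 3: 0.189 × 377 = 71.2530
  age 4: 0.135 × 160 = 21.6000
  age 5: 0.064 × 314 = 20.0960
  age 6: 0.047 × 293 = 13.7710
  age 7: 0.034 × 354 = 12.0360
R₀ = 220.9200 + 72.1680 + 71.2530 + 21.6000 + 20.0960 + 13.7710 + 12.0360 = 431.8440

431.844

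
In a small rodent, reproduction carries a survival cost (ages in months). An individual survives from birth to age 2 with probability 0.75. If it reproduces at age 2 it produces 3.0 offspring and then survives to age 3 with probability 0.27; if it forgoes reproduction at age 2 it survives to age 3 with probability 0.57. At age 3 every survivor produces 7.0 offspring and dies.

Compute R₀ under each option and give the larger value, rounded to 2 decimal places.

3.67

breed at age 2: R₀ = 0.75 × (3.0 + 0.27 × 7.0) = 0.75 × 4.8900 = 3.6675
delay to age 3: R₀ = 0.75 × (0.57 × 7.0) = 0.75 × 3.9900 = 2.9925
Higher: breed at age 2 (3.6675).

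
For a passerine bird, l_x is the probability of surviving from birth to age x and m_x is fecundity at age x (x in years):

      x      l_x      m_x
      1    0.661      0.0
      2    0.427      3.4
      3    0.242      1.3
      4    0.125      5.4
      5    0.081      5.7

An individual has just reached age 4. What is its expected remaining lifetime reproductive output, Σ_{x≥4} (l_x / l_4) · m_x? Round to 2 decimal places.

l_4 = 0.125. Conditional survival from age 4 to x is l_x / l_4.
  x=4: (0.125/0.125) × 5.4 = 5.4000
  x=5: (0.081/0.125) × 5.7 = 3.6936
Sum = 5.4000 + 3.6936 = 9.0936

9.09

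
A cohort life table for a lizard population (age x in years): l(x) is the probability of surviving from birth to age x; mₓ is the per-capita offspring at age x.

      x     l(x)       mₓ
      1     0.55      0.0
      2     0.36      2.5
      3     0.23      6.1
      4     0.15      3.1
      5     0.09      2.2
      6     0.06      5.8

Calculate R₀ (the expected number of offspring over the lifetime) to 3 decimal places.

R₀ = Σ l(x) mₓ:
  age 1: 0.55 × 0.0 = 0.0000
  age 2: 0.36 × 2.5 = 0.9000
  age 3: 0.23 × 6.1 = 1.4030
  age 4: 0.15 × 3.1 = 0.4650
  age 5: 0.09 × 2.2 = 0.1980
  age 6: 0.06 × 5.8 = 0.3480
R₀ = 0.0000 + 0.9000 + 1.4030 + 0.4650 + 0.1980 + 0.3480 = 3.3140

3.314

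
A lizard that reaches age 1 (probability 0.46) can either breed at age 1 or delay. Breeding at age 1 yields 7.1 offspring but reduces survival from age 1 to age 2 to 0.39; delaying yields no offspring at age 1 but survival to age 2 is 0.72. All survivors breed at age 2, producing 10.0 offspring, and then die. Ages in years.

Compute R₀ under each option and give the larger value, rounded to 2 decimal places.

5.06

breed at age 1: R₀ = 0.46 × (7.1 + 0.39 × 10.0) = 0.46 × 11.0000 = 5.0600
delay to age 2: R₀ = 0.46 × (0.72 × 10.0) = 0.46 × 7.2000 = 3.3120
Higher: breed at age 1 (5.0600).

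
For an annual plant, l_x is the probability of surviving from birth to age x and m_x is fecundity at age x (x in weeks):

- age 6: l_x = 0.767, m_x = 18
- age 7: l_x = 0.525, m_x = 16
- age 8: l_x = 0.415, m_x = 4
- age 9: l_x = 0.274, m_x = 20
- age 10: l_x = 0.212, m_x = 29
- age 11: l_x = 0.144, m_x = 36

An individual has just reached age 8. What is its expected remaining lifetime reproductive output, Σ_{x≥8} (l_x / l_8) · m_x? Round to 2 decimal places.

44.51

l_8 = 0.415. Conditional survival from age 8 to x is l_x / l_8.
  x=8: (0.415/0.415) × 4 = 4.0000
  x=9: (0.274/0.415) × 20 = 13.2048
  x=10: (0.212/0.415) × 29 = 14.8145
  x=11: (0.144/0.415) × 36 = 12.4916
Sum = 4.0000 + 13.2048 + 14.8145 + 12.4916 = 44.5108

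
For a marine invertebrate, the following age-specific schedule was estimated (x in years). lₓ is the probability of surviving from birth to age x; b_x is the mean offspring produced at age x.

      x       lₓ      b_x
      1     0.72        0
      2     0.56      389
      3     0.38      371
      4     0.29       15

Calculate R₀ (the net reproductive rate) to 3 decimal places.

R₀ = Σ lₓ b_x:
  age 1: 0.72 × 0 = 0.0000
  age 2: 0.56 × 389 = 217.8400
  age 3: 0.38 × 371 = 140.9800
  age 4: 0.29 × 15 = 4.3500
R₀ = 0.0000 + 217.8400 + 140.9800 + 4.3500 = 363.1700

363.170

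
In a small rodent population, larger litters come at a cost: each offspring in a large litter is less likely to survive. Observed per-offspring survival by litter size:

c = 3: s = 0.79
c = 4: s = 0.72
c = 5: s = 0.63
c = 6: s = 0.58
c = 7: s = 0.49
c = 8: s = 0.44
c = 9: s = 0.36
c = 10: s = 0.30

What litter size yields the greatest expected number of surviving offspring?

8

Expected surviving offspring = c × s(c):
  c=3: 3 × 0.79 = 2.370
  c=4: 4 × 0.72 = 2.880
  c=5: 5 × 0.63 = 3.150
  c=6: 6 × 0.58 = 3.480
  c=7: 7 × 0.49 = 3.430
  c=8: 8 × 0.44 = 3.520
  c=9: 9 × 0.36 = 3.240
  c=10: 10 × 0.30 = 3.000
Maximum at c = 8 (3.520 surviving offspring).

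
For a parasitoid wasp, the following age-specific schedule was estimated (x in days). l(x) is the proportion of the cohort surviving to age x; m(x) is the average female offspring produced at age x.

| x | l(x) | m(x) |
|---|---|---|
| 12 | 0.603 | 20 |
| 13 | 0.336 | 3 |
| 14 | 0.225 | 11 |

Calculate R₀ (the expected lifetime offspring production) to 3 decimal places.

R₀ = Σ l(x) m(x):
  age 12: 0.603 × 20 = 12.0600
  age 13: 0.336 × 3 = 1.0080
  age 14: 0.225 × 11 = 2.4750
R₀ = 12.0600 + 1.0080 + 2.4750 = 15.5430

15.543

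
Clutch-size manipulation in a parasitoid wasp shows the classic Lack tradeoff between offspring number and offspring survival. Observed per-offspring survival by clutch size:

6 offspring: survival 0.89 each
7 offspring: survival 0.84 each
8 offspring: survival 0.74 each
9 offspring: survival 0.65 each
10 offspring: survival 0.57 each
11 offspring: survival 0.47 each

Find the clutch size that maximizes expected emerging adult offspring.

Expected emerging adult offspring = c × s(c):
  c=6: 6 × 0.89 = 5.340
  c=7: 7 × 0.84 = 5.880
  c=8: 8 × 0.74 = 5.920
  c=9: 9 × 0.65 = 5.850
  c=10: 10 × 0.57 = 5.700
  c=11: 11 × 0.47 = 5.170
Maximum at c = 8 (5.920 emerging adult offspring).

8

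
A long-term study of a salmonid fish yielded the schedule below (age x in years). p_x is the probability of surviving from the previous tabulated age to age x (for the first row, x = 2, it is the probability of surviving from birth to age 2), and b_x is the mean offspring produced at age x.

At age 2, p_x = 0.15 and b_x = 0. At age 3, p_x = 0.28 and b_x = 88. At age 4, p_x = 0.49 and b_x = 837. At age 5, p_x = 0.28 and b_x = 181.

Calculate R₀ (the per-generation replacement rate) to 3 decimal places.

Survivorship from birth: l_x = p_2·p_3·…·p_x.
  l_2 = 0.15000
  l_3 = 0.04200
  l_4 = 0.02058
  l_5 = 0.00576
R₀ = Σ l_x b_x:
  age 2: 0.15000 × 0 = 0.0000
  age 3: 0.04200 × 88 = 3.6960
  age 4: 0.02058 × 837 = 17.2255
  age 5: 0.00576 × 181 = 1.0426
R₀ = 0.0000 + 3.6960 + 17.2255 + 1.0426 = 21.9640

21.964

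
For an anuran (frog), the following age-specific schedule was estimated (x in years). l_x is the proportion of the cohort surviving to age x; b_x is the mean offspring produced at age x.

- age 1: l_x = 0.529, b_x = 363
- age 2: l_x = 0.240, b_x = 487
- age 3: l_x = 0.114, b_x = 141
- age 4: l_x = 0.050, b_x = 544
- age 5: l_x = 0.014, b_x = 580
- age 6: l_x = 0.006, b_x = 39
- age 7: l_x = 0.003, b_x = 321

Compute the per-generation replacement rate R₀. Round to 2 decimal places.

361.50

R₀ = Σ l_x b_x:
  age 1: 0.529 × 363 = 192.0270
  age 2: 0.240 × 487 = 116.8800
  age 3: 0.114 × 141 = 16.0740
  age 4: 0.050 × 544 = 27.2000
  age 5: 0.014 × 580 = 8.1200
  age 6: 0.006 × 39 = 0.2340
  age 7: 0.003 × 321 = 0.9630
R₀ = 192.0270 + 116.8800 + 16.0740 + 27.2000 + 8.1200 + 0.2340 + 0.9630 = 361.4980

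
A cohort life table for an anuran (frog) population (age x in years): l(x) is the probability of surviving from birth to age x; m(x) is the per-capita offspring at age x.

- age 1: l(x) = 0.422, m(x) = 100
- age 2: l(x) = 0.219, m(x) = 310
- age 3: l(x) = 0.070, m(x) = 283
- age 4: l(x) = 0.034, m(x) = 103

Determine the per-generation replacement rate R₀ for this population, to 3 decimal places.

R₀ = Σ l(x) m(x):
  age 1: 0.422 × 100 = 42.2000
  age 2: 0.219 × 310 = 67.8900
  age 3: 0.070 × 283 = 19.8100
  age 4: 0.034 × 103 = 3.5020
R₀ = 42.2000 + 67.8900 + 19.8100 + 3.5020 = 133.4020

133.402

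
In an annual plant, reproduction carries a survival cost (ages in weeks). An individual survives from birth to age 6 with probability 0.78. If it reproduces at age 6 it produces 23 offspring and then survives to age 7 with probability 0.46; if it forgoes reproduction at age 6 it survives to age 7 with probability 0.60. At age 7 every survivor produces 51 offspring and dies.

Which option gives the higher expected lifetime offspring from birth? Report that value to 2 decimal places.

36.24

breed at age 6: R₀ = 0.78 × (23 + 0.46 × 51) = 0.78 × 46.4600 = 36.2388
delay to age 7: R₀ = 0.78 × (0.60 × 51) = 0.78 × 30.6000 = 23.8680
Higher: breed at age 6 (36.2388).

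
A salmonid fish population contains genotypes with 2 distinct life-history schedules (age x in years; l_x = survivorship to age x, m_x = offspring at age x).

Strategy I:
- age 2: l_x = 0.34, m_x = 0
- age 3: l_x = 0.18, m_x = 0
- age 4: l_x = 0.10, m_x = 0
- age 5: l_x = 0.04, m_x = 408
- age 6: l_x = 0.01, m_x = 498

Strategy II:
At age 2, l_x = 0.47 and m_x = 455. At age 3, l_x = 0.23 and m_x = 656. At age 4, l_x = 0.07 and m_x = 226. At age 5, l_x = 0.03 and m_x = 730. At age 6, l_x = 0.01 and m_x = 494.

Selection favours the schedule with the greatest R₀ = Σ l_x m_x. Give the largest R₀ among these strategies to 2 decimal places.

Strategy I: R₀ = 0.34×0 + 0.18×0 + 0.10×0 + 0.04×408 + 0.01×498 = 21.3000
Strategy II: R₀ = 0.47×455 + 0.23×656 + 0.07×226 + 0.03×730 + 0.01×494 = 407.3900
Highest R₀: strategy II with 407.3900.

407.39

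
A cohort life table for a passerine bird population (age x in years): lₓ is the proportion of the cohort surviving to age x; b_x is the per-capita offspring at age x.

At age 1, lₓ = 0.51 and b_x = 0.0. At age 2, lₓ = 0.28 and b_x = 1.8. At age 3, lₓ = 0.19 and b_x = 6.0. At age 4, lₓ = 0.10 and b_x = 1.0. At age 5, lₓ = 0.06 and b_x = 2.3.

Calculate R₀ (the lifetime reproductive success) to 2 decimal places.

1.88

R₀ = Σ lₓ b_x:
  age 1: 0.51 × 0.0 = 0.0000
  age 2: 0.28 × 1.8 = 0.5040
  age 3: 0.19 × 6.0 = 1.1400
  age 4: 0.10 × 1.0 = 0.1000
  age 5: 0.06 × 2.3 = 0.1380
R₀ = 0.0000 + 0.5040 + 1.1400 + 0.1000 + 0.1380 = 1.8820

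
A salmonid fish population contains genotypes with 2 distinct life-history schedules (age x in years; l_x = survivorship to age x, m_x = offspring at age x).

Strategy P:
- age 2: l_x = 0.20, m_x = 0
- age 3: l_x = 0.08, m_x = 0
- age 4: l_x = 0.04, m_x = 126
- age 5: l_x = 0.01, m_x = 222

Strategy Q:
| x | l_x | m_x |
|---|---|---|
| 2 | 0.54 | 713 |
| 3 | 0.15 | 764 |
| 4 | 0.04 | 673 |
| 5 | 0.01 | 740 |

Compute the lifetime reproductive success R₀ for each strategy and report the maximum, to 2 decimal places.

533.94

Strategy P: R₀ = 0.20×0 + 0.08×0 + 0.04×126 + 0.01×222 = 7.2600
Strategy Q: R₀ = 0.54×713 + 0.15×764 + 0.04×673 + 0.01×740 = 533.9400
Highest R₀: strategy Q with 533.9400.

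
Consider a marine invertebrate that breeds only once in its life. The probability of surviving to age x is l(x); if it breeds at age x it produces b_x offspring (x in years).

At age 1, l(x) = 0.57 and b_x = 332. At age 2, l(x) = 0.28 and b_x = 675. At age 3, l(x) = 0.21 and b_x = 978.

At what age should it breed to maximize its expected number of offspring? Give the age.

Expected offspring if breeding at age x = l(x) × b_x:
  age 1: 0.57 × 332 = 189.240
  age 2: 0.28 × 675 = 189.000
  age 3: 0.21 × 978 = 205.380
Maximum at age 3 (205.380).

3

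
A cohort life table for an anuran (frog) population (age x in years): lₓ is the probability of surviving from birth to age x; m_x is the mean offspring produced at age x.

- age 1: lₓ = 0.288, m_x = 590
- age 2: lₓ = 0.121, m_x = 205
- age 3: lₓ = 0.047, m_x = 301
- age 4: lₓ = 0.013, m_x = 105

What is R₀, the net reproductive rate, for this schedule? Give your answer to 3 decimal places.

R₀ = Σ lₓ m_x:
  age 1: 0.288 × 590 = 169.9200
  age 2: 0.121 × 205 = 24.8050
  age 3: 0.047 × 301 = 14.1470
  age 4: 0.013 × 105 = 1.3650
R₀ = 169.9200 + 24.8050 + 14.1470 + 1.3650 = 210.2370

210.237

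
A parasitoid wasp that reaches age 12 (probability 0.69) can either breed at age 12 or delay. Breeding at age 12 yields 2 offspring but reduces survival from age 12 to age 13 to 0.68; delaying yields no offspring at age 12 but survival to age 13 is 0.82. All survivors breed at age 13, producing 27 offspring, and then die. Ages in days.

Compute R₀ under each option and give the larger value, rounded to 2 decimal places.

15.28

breed at age 12: R₀ = 0.69 × (2 + 0.68 × 27) = 0.69 × 20.3600 = 14.0484
delay to age 13: R₀ = 0.69 × (0.82 × 27) = 0.69 × 22.1400 = 15.2766
Higher: delay to age 13 (15.2766).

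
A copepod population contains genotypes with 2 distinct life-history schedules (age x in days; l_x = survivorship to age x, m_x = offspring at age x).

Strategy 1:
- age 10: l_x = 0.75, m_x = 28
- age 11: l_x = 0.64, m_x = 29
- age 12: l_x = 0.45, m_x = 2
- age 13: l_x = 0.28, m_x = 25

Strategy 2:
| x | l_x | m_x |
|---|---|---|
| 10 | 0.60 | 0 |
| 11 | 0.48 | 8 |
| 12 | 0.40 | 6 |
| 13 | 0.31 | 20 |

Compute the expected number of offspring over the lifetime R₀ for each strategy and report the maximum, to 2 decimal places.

Strategy 1: R₀ = 0.75×28 + 0.64×29 + 0.45×2 + 0.28×25 = 47.4600
Strategy 2: R₀ = 0.60×0 + 0.48×8 + 0.40×6 + 0.31×20 = 12.4400
Highest R₀: strategy 1 with 47.4600.

47.46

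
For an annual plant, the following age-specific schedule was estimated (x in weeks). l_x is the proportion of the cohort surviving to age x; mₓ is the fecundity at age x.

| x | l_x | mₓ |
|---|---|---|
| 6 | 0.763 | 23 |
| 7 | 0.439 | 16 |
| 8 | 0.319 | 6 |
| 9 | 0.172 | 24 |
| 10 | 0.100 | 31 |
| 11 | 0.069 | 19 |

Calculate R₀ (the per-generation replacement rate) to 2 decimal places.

35.03

R₀ = Σ l_x mₓ:
  age 6: 0.763 × 23 = 17.5490
  age 7: 0.439 × 16 = 7.0240
  age 8: 0.319 × 6 = 1.9140
  age 9: 0.172 × 24 = 4.1280
  age 10: 0.100 × 31 = 3.1000
  age 11: 0.069 × 19 = 1.3110
R₀ = 17.5490 + 7.0240 + 1.9140 + 4.1280 + 3.1000 + 1.3110 = 35.0260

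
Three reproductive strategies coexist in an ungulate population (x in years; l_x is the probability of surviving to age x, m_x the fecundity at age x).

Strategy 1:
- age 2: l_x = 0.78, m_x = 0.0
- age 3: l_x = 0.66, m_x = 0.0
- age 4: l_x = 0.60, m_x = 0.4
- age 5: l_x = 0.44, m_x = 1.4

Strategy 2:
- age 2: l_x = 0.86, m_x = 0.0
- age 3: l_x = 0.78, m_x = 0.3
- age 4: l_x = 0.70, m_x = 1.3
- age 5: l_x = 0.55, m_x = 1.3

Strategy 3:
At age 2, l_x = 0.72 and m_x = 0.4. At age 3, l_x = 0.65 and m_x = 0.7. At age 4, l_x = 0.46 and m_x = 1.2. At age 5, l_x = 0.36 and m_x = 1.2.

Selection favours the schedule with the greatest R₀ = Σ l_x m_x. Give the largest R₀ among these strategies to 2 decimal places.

1.86

Strategy 1: R₀ = 0.78×0.0 + 0.66×0.0 + 0.60×0.4 + 0.44×1.4 = 0.8560
Strategy 2: R₀ = 0.86×0.0 + 0.78×0.3 + 0.70×1.3 + 0.55×1.3 = 1.8590
Strategy 3: R₀ = 0.72×0.4 + 0.65×0.7 + 0.46×1.2 + 0.36×1.2 = 1.7270
Highest R₀: strategy 2 with 1.8590.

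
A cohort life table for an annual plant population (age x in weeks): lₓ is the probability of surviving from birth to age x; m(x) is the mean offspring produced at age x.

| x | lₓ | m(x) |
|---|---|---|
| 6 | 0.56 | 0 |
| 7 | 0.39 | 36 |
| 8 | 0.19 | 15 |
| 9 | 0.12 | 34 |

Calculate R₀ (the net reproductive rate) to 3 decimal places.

R₀ = Σ lₓ m(x):
  age 6: 0.56 × 0 = 0.0000
  age 7: 0.39 × 36 = 14.0400
  age 8: 0.19 × 15 = 2.8500
  age 9: 0.12 × 34 = 4.0800
R₀ = 0.0000 + 14.0400 + 2.8500 + 4.0800 = 20.9700

20.970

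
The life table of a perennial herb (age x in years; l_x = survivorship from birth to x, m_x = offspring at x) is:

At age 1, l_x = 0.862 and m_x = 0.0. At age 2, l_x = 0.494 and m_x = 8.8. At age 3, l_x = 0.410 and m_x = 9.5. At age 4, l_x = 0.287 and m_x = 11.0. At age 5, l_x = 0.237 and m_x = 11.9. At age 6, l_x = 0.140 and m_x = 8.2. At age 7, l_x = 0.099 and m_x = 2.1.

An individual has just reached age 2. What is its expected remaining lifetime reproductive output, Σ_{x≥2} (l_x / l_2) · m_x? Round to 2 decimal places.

l_2 = 0.494. Conditional survival from age 2 to x is l_x / l_2.
  x=2: (0.494/0.494) × 8.8 = 8.8000
  x=3: (0.410/0.494) × 9.5 = 7.8846
  x=4: (0.287/0.494) × 11.0 = 6.3907
  x=5: (0.237/0.494) × 11.9 = 5.7091
  x=6: (0.140/0.494) × 8.2 = 2.3239
  x=7: (0.099/0.494) × 2.1 = 0.4209
Sum = 8.8000 + 7.8846 + 6.3907 + 5.7091 + 2.3239 + 0.4209 = 31.5291

31.53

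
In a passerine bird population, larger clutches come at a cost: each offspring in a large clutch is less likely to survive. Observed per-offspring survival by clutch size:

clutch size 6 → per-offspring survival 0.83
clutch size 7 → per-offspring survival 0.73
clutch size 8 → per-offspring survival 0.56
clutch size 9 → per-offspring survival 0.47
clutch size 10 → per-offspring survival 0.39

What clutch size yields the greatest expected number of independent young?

7

Expected independent young = c × s(c):
  c=6: 6 × 0.83 = 4.980
  c=7: 7 × 0.73 = 5.110
  c=8: 8 × 0.56 = 4.480
  c=9: 9 × 0.47 = 4.230
  c=10: 10 × 0.39 = 3.900
Maximum at c = 7 (5.110 independent young).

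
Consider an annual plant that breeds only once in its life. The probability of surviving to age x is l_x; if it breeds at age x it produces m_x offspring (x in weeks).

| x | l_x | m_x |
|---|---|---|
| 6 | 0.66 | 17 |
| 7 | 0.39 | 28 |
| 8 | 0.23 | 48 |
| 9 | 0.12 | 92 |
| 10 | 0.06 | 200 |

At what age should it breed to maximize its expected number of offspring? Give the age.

10

Expected offspring if breeding at age x = l_x × m_x:
  age 6: 0.66 × 17 = 11.220
  age 7: 0.39 × 28 = 10.920
  age 8: 0.23 × 48 = 11.040
  age 9: 0.12 × 92 = 11.040
  age 10: 0.06 × 200 = 12.000
Maximum at age 10 (12.000).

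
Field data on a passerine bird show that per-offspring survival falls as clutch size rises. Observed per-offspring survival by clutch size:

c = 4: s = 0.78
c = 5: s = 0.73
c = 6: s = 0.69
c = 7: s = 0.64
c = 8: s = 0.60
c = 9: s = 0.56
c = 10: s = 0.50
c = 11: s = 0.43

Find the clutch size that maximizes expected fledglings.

9

Expected fledglings = c × s(c):
  c=4: 4 × 0.78 = 3.120
  c=5: 5 × 0.73 = 3.650
  c=6: 6 × 0.69 = 4.140
  c=7: 7 × 0.64 = 4.480
  c=8: 8 × 0.60 = 4.800
  c=9: 9 × 0.56 = 5.040
  c=10: 10 × 0.50 = 5.000
  c=11: 11 × 0.43 = 4.730
Maximum at c = 9 (5.040 fledglings).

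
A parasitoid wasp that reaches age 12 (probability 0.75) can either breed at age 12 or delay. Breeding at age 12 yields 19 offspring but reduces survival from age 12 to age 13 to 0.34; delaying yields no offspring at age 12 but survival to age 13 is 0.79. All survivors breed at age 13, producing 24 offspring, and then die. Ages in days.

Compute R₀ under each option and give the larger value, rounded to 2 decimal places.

20.37

breed at age 12: R₀ = 0.75 × (19 + 0.34 × 24) = 0.75 × 27.1600 = 20.3700
delay to age 13: R₀ = 0.75 × (0.79 × 24) = 0.75 × 18.9600 = 14.2200
Higher: breed at age 12 (20.3700).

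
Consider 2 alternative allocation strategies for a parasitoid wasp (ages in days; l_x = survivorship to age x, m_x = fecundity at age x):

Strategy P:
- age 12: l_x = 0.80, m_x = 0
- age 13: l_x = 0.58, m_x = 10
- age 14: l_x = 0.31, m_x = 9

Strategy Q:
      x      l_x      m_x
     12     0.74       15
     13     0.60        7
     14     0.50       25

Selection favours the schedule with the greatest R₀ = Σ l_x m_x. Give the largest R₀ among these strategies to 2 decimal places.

Strategy P: R₀ = 0.80×0 + 0.58×10 + 0.31×9 = 8.5900
Strategy Q: R₀ = 0.74×15 + 0.60×7 + 0.50×25 = 27.8000
Highest R₀: strategy Q with 27.8000.

27.80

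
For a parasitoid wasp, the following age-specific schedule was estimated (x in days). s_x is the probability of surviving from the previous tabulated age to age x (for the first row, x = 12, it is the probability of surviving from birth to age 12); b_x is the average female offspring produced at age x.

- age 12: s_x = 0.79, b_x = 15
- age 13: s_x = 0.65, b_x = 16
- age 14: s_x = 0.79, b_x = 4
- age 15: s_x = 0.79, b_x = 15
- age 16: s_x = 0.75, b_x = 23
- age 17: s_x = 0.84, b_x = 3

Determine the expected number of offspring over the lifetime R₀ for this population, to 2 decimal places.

32.63

Survivorship from birth: l_x = s_12·s_13·…·s_x.
  l_12 = 0.79000
  l_13 = 0.51350
  l_14 = 0.40567
  l_15 = 0.32048
  l_16 = 0.24036
  l_17 = 0.20190
R₀ = Σ l_x b_x:
  age 12: 0.79000 × 15 = 11.8500
  age 13: 0.51350 × 16 = 8.2160
  age 14: 0.40567 × 4 = 1.6227
  age 15: 0.32048 × 15 = 4.8072
  age 16: 0.24036 × 23 = 5.5283
  age 17: 0.20190 × 3 = 0.6057
R₀ = 11.8500 + 8.2160 + 1.6227 + 4.8072 + 5.5283 + 0.6057 = 32.6299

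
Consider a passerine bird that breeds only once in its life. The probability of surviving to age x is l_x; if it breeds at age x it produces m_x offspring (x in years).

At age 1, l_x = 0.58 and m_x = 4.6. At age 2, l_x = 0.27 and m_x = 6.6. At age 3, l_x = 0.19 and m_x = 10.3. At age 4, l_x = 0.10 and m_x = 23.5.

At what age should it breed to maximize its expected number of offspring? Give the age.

1

Expected offspring if breeding at age x = l_x × m_x:
  age 1: 0.58 × 4.6 = 2.668
  age 2: 0.27 × 6.6 = 1.782
  age 3: 0.19 × 10.3 = 1.957
  age 4: 0.10 × 23.5 = 2.350
Maximum at age 1 (2.668).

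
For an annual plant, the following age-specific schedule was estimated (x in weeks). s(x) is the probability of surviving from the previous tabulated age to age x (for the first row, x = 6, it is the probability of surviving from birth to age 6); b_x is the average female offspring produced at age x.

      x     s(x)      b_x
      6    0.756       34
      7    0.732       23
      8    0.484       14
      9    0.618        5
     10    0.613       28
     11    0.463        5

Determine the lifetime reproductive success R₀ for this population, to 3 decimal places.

Survivorship from birth: l_x = s_6·s_7·…·s_x.
  l_6 = 0.75600
  l_7 = 0.55339
  l_8 = 0.26784
  l_9 = 0.16553
  l_10 = 0.10147
  l_11 = 0.04698
R₀ = Σ l_x b_x:
  age 6: 0.75600 × 34 = 25.7040
  age 7: 0.55339 × 23 = 12.7280
  age 8: 0.26784 × 14 = 3.7498
  age 9: 0.16553 × 5 = 0.8276
  age 10: 0.10147 × 28 = 2.8412
  age 11: 0.04698 × 5 = 0.2349
R₀ = 25.7040 + 12.7280 + 3.7498 + 0.8276 + 2.8412 + 0.2349 = 46.0854

46.085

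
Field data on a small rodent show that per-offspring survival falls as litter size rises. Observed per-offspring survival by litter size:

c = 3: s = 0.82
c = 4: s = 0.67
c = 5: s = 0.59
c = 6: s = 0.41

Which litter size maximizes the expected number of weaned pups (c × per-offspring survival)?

5

Expected weaned pups = c × s(c):
  c=3: 3 × 0.82 = 2.460
  c=4: 4 × 0.67 = 2.680
  c=5: 5 × 0.59 = 2.950
  c=6: 6 × 0.41 = 2.460
Maximum at c = 5 (2.950 weaned pups).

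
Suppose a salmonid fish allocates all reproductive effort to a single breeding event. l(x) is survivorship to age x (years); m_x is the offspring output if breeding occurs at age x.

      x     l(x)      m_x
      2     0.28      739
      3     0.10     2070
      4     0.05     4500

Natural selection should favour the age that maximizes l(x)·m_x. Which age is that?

Expected offspring if breeding at age x = l(x) × m_x:
  age 2: 0.28 × 739 = 206.920
  age 3: 0.10 × 2070 = 207.000
  age 4: 0.05 × 4500 = 225.000
Maximum at age 4 (225.000).

4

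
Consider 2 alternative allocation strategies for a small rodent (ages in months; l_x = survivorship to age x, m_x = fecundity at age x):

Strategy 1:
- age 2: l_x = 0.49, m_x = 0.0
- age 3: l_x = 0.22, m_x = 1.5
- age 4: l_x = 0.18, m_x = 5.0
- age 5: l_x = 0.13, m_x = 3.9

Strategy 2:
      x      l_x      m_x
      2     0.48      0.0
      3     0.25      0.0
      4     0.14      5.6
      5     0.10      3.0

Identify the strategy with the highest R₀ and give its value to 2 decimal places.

1.74

Strategy 1: R₀ = 0.49×0.0 + 0.22×1.5 + 0.18×5.0 + 0.13×3.9 = 1.7370
Strategy 2: R₀ = 0.48×0.0 + 0.25×0.0 + 0.14×5.6 + 0.10×3.0 = 1.0840
Highest R₀: strategy 1 with 1.7370.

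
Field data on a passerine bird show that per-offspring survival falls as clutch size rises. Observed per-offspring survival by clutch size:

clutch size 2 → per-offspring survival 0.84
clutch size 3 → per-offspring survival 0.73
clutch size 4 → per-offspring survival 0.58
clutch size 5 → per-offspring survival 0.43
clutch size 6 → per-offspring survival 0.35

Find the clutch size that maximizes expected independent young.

4

Expected independent young = c × s(c):
  c=2: 2 × 0.84 = 1.680
  c=3: 3 × 0.73 = 2.190
  c=4: 4 × 0.58 = 2.320
  c=5: 5 × 0.43 = 2.150
  c=6: 6 × 0.35 = 2.100
Maximum at c = 4 (2.320 independent young).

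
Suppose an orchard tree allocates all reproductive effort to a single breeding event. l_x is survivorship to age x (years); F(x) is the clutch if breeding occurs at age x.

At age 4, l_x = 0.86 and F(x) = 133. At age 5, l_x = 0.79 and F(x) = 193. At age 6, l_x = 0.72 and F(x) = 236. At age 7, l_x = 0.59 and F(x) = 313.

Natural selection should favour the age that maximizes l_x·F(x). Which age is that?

Expected offspring if breeding at age x = l_x × F(x):
  age 4: 0.86 × 133 = 114.380
  age 5: 0.79 × 193 = 152.470
  age 6: 0.72 × 236 = 169.920
  age 7: 0.59 × 313 = 184.670
Maximum at age 7 (184.670).

7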